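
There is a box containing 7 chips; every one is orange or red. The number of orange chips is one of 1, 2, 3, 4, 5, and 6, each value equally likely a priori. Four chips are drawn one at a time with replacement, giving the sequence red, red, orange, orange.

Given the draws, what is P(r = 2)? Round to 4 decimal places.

Under each hypothesis, the probability of the observed sequence is: P(data | r = 1) = (6/7)(6/7)(1/7)(1/7) = 0.014994; P(data | r = 2) = (5/7)(5/7)(2/7)(2/7) = 0.041649; P(data | r = 3) = (4/7)(4/7)(3/7)(3/7) = 0.059975; P(data | r = 4) = (3/7)(3/7)(4/7)(4/7) = 0.059975; P(data | r = 5) = (2/7)(2/7)(5/7)(5/7) = 0.041649; P(data | r = 6) = (1/7)(1/7)(6/7)(6/7) = 0.014994.
Weighting by the prior gives 1/6 · 0.014994 = 0.002499, 1/6 · 0.041649 = 0.0069416, 1/6 · 0.059975 = 0.0099958, 1/6 · 0.059975 = 0.0099958, 1/6 · 0.041649 = 0.0069416, 1/6 · 0.014994 = 0.002499; summing to 0.038873.
Hence P(r = 2 | data) = (0.0069416) / (0.038873) = 0.17857.

0.1786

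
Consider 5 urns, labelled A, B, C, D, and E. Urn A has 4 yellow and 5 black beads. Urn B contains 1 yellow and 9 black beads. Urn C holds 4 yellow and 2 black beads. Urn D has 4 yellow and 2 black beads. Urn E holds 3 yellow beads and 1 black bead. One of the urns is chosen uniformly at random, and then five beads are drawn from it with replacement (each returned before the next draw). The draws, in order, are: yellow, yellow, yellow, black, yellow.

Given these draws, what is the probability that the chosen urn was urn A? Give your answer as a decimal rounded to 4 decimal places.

Compute the likelihood of the observed sequence for each case: P(data | urn A) = (4/9)(4/9)(4/9)(5/9)(4/9) = 0.021677; P(data | urn B) = (1/10)(1/10)(1/10)(9/10)(1/10) = 9e-05; P(data | urn C) = (4/6)(4/6)(4/6)(2/6)(4/6) = 0.065844; P(data | urn D) = (4/6)(4/6)(4/6)(2/6)(4/6) = 0.065844; P(data | urn E) = (3/4)(3/4)(3/4)(1/4)(3/4) = 0.079102.
The prior-weighted likelihoods are 1/5 · 0.021677 = 0.0043354, 1/5 · 9e-05 = 1.8e-05, 1/5 · 0.065844 = 0.013169, 1/5 · 0.065844 = 0.013169, 1/5 · 0.079102 = 0.01582; with total 0.046511.
So P(urn A | data) = (0.0043354) / (0.046511) = 0.093212.

0.0932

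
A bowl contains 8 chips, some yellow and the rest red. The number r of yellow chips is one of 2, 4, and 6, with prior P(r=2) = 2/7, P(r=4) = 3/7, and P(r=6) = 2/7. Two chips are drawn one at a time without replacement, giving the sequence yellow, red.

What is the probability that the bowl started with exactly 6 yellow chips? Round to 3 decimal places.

0.250

Compute the likelihood of the observed sequence for each case: P(data | r = 2) = (2/8)(6/7) = 3/14; P(data | r = 4) = (4/8)(4/7) = 2/7; P(data | r = 6) = (6/8)(2/7) = 3/14.
Weighting by the prior gives 2/7 · 3/14 = 3/49, 3/7 · 2/7 = 6/49, 2/7 · 3/14 = 3/49; summing to 12/49.
So P(r = 6 | data) = (3/49) / (12/49) = 1/4.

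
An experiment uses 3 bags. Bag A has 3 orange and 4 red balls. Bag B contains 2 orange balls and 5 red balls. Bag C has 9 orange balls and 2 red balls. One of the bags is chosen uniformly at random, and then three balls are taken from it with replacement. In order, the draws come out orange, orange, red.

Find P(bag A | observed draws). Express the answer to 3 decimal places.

0.368

Under each hypothesis, the probability of the observed sequence is: P(data | bag A) = (3/7)(3/7)(4/7) = 0.10496; P(data | bag B) = (2/7)(2/7)(5/7) = 0.058309; P(data | bag C) = (9/11)(9/11)(2/11) = 0.12171.
The prior-weighted likelihoods are 1/3 · 0.10496 = 0.034985, 1/3 · 0.058309 = 0.019436, 1/3 · 0.12171 = 0.040571; summing to 0.094993.
Hence P(bag A | data) = (0.034985) / (0.094993) = 0.3683.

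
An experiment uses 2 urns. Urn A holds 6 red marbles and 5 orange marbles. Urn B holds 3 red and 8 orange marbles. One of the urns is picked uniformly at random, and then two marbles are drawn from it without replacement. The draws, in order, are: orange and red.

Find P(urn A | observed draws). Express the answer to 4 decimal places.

For each hypothesis, P(data | H) works out to: P(data | urn A) = (5/11)(6/10) = 3/11; P(data | urn B) = (8/11)(3/10) = 12/55.
The prior-weighted likelihoods are 1/2 · 3/11 = 3/22, 1/2 · 12/55 = 6/55; these sum to 27/110.
By Bayes' rule, P(urn A | data) = (3/22) / (27/110) = 5/9.

0.5556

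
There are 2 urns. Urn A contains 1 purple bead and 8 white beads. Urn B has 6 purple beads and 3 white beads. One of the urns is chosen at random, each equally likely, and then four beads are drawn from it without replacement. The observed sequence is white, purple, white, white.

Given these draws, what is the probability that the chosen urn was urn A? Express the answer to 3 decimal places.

Compute the likelihood of the observed sequence for each case: P(data | urn A) = (8/9)(1/8)(7/7)(6/6) = 1/9; P(data | urn B) = (3/9)(6/8)(2/7)(1/6) = 1/84.
Multiplying each by its prior: 1/2 · 1/9 = 1/18, 1/2 · 1/84 = 1/168; these sum to 31/504.
Therefore the posterior P(urn A | data) = (1/18) / (31/504) = 28/31.

0.903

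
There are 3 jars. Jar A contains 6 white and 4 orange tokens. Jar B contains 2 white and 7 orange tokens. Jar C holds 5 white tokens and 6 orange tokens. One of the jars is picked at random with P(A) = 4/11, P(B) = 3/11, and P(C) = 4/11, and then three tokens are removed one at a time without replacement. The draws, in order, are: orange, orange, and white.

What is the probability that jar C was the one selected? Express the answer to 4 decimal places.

0.4024

The likelihood of the observed sequence under each hypothesis: P(data | jar A) = (4/10)(3/9)(6/8) = 0.1; P(data | jar B) = (7/9)(6/8)(2/7) = 0.16667; P(data | jar C) = (6/11)(5/10)(5/9) = 0.15152.
Multiplying each by its prior: 4/11 · 0.1 = 0.036364, 3/11 · 0.16667 = 0.045455, 4/11 · 0.15152 = 0.055096; summing to 0.13691.
So P(jar C | data) = (0.055096) / (0.13691) = 0.40241.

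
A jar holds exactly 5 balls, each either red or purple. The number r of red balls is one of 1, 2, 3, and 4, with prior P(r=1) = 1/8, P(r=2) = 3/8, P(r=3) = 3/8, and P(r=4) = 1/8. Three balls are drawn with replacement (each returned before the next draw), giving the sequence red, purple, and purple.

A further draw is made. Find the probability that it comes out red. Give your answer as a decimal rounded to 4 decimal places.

Compute the likelihood of the observed sequence for each case: P(data | r = 1) = (1/5)(4/5)(4/5) = 16/125; P(data | r = 2) = (2/5)(3/5)(3/5) = 18/125; P(data | r = 3) = (3/5)(2/5)(2/5) = 12/125; P(data | r = 4) = (4/5)(1/5)(1/5) = 4/125.
Weighting by the prior gives 1/8 · 16/125 = 2/125, 3/8 · 18/125 = 27/500, 3/8 · 12/125 = 9/250, 1/8 · 4/125 = 1/250; summing to 11/100.
The posterior is then P(r = 1 | data) = 8/55, P(r = 2 | data) = 27/55, P(r = 3 | data) = 18/55, P(r = 4 | data) = 2/55.
Averaging over the posterior, P(red next | data) = (1/5)(8/55) + (2/5)(27/55) + (3/5)(18/55) + (4/5)(2/55) = 124/275.

0.4509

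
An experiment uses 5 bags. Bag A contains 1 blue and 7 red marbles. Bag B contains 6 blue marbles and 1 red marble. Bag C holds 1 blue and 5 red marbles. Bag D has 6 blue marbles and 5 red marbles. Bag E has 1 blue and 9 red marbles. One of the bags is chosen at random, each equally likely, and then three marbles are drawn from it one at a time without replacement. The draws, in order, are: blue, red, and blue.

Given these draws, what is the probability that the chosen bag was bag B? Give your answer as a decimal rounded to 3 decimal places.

0.485

For each hypothesis, P(data | H) works out to: P(data | bag A) = (1/8)(7/7)(0/6) = 0; P(data | bag B) = (6/7)(1/6)(5/5) = 0.14286; P(data | bag C) = (1/6)(5/5)(0/4) = 0; P(data | bag D) = (6/11)(5/10)(5/9) = 0.15152; P(data | bag E) = (1/10)(9/9)(0/8) = 0.
Multiplying each by its prior: 1/5 · 0 = 0, 1/5 · 0.14286 = 0.028571, 1/5 · 0 = 0, 1/5 · 0.15152 = 0.030303, 1/5 · 0 = 0; with total 0.058874.
Hence P(bag B | data) = (0.028571) / (0.058874) = 0.48529.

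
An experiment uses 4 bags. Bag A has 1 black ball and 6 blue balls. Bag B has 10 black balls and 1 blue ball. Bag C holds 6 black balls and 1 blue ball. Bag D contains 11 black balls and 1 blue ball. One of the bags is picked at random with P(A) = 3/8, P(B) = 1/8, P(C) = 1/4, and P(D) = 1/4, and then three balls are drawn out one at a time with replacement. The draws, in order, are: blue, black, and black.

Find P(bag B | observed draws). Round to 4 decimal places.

Under each hypothesis, the probability of the observed sequence is: P(data | bag A) = (6/7)(1/7)(1/7) = 0.017493; P(data | bag B) = (1/11)(10/11)(10/11) = 0.075131; P(data | bag C) = (1/7)(6/7)(6/7) = 0.10496; P(data | bag D) = (1/12)(11/12)(11/12) = 0.070023.
Multiplying each by its prior: 3/8 · 0.017493 = 0.0065598, 1/8 · 0.075131 = 0.0093914, 1/4 · 0.10496 = 0.026239, 1/4 · 0.070023 = 0.017506; these sum to 0.059696.
Hence P(bag B | data) = (0.0093914) / (0.059696) = 0.15732.

0.1573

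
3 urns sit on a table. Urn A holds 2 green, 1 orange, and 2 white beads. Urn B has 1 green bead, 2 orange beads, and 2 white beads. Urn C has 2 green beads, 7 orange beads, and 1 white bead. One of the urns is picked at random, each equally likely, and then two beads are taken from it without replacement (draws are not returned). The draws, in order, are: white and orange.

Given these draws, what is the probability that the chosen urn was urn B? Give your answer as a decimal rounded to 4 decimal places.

The likelihood of the observed sequence under each hypothesis: P(data | urn A) = (2/5)(1/4) = 1/10; P(data | urn B) = (2/5)(2/4) = 1/5; P(data | urn C) = (1/10)(7/9) = 7/90.
Weighting by the prior gives 1/3 · 1/10 = 1/30, 1/3 · 1/5 = 1/15, 1/3 · 7/90 = 7/270; summing to 17/135.
Therefore the posterior P(urn B | data) = (1/15) / (17/135) = 9/17.

0.5294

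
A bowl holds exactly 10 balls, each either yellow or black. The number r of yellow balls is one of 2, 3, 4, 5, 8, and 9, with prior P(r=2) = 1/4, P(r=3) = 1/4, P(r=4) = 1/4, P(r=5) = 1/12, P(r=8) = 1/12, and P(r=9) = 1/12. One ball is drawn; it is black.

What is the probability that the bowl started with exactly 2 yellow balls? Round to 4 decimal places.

0.3380

For each hypothesis, P(data | H) works out to: P(data | r = 2) = (8/10) = 4/5; P(data | r = 3) = (7/10) = 7/10; P(data | r = 4) = (6/10) = 3/5; P(data | r = 5) = (5/10) = 1/2; P(data | r = 8) = (2/10) = 1/5; P(data | r = 9) = (1/10) = 1/10.
Weighting by the prior gives 1/4 · 4/5 = 1/5, 1/4 · 7/10 = 7/40, 1/4 · 3/5 = 3/20, 1/12 · 1/2 = 1/24, 1/12 · 1/5 = 1/60, 1/12 · 1/10 = 1/120; with total 71/120.
Hence P(r = 2 | data) = (1/5) / (71/120) = 24/71.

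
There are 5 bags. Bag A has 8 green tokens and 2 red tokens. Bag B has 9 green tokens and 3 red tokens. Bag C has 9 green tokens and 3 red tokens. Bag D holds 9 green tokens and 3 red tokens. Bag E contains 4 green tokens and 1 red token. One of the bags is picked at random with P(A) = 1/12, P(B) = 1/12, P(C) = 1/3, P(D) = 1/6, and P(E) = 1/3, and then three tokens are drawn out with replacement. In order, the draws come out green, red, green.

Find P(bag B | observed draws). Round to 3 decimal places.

0.087

For each hypothesis, P(data | H) works out to: P(data | bag A) = (8/10)(2/10)(8/10) = 0.128; P(data | bag B) = (9/12)(3/12)(9/12) = 0.14062; P(data | bag C) = (9/12)(3/12)(9/12) = 0.14062; P(data | bag D) = (9/12)(3/12)(9/12) = 0.14062; P(data | bag E) = (4/5)(1/5)(4/5) = 0.128.
Weighting by the prior gives 1/12 · 0.128 = 0.010667, 1/12 · 0.14062 = 0.011719, 1/3 · 0.14062 = 0.046875, 1/6 · 0.14062 = 0.023438, 1/3 · 0.128 = 0.042667; these sum to 0.13536.
Therefore the posterior P(bag B | data) = (0.011719) / (0.13536) = 0.086572.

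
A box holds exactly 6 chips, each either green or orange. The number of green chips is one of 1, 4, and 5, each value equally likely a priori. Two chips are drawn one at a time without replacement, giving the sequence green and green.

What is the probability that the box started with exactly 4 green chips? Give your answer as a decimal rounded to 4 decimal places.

0.3750

The likelihood of the observed sequence under each hypothesis: P(data | r = 1) = (1/6)(0/5) = 0; P(data | r = 4) = (4/6)(3/5) = 2/5; P(data | r = 5) = (5/6)(4/5) = 2/3.
Weighting by the prior gives 1/3 · 0 = 0, 1/3 · 2/5 = 2/15, 1/3 · 2/3 = 2/9; with total 16/45.
Hence P(r = 4 | data) = (2/15) / (16/45) = 3/8.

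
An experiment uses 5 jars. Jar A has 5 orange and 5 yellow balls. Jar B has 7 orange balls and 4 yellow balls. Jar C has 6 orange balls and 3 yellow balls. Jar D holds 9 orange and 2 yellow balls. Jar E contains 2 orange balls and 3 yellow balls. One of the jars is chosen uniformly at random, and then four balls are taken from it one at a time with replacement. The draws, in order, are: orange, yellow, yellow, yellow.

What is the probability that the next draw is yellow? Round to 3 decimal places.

0.494

Compute the likelihood of the observed sequence for each case: P(data | jar A) = (5/10)(5/10)(5/10)(5/10) = 0.0625; P(data | jar B) = (7/11)(4/11)(4/11)(4/11) = 0.030599; P(data | jar C) = (6/9)(3/9)(3/9)(3/9) = 0.024691; P(data | jar D) = (9/11)(2/11)(2/11)(2/11) = 0.0049177; P(data | jar E) = (2/5)(3/5)(3/5)(3/5) = 0.0864.
Weighting by the prior gives 1/5 · 0.0625 = 0.0125, 1/5 · 0.030599 = 0.0061198, 1/5 · 0.024691 = 0.0049383, 1/5 · 0.0049177 = 0.00098354, 1/5 · 0.0864 = 0.01728; these sum to 0.041822.
The posterior is then P(jar A | data) = 0.29889, P(jar B | data) = 0.14633, P(jar C | data) = 0.11808, P(jar D | data) = 0.023517, P(jar E | data) = 0.41318.
So P(yellow next | data) = Σ P(yellow next | H) P(H | data) = (1/2)(0.29889) + (4/11)(0.14633) + (1/3)(0.11808) + (2/11)(0.023517) + (3/5)(0.41318) = 0.4942.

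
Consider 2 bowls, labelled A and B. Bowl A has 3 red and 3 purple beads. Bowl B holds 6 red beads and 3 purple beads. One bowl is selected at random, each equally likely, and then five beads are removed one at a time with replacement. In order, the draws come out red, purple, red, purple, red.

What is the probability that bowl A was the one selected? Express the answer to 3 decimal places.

Under each hypothesis, the probability of the observed sequence is: P(data | bowl A) = (3/6)(3/6)(3/6)(3/6)(3/6) = 0.03125; P(data | bowl B) = (6/9)(3/9)(6/9)(3/9)(6/9) = 0.032922.
Multiplying each by its prior: 1/2 · 0.03125 = 0.015625, 1/2 · 0.032922 = 0.016461; with total 0.032086.
So P(bowl A | data) = (0.015625) / (0.032086) = 0.48697.

0.487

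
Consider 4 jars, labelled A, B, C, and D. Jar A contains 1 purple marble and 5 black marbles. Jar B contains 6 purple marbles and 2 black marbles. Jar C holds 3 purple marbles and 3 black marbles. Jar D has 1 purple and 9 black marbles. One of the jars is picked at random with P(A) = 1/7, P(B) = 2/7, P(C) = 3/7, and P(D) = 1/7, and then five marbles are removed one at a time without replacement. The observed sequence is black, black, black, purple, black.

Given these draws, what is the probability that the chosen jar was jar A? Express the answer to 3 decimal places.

For each hypothesis, P(data | H) works out to: P(data | jar A) = (5/6)(4/5)(3/4)(1/3)(2/2) = 1/6; P(data | jar B) = (2/8)(1/7)(0/6) = 0; P(data | jar C) = (3/6)(2/5)(1/4)(3/3)(0/2) = 0; P(data | jar D) = (9/10)(8/9)(7/8)(1/7)(6/6) = 1/10.
Multiplying each by its prior: 1/7 · 1/6 = 1/42, 2/7 · 0 = 0, 3/7 · 0 = 0, 1/7 · 1/10 = 1/70; summing to 4/105.
Hence P(jar A | data) = (1/42) / (4/105) = 5/8.

0.625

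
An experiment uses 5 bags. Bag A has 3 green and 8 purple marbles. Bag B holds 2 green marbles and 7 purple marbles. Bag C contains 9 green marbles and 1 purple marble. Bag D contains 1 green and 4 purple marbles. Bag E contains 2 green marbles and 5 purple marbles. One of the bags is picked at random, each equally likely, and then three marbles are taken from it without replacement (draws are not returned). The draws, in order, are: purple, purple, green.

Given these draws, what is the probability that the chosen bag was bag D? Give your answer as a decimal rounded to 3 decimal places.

0.275

For each hypothesis, P(data | H) works out to: P(data | bag A) = (8/11)(7/10)(3/9) = 0.1697; P(data | bag B) = (7/9)(6/8)(2/7) = 0.16667; P(data | bag C) = (1/10)(0/9) = 0; P(data | bag D) = (4/5)(3/4)(1/3) = 0.2; P(data | bag E) = (5/7)(4/6)(2/5) = 0.19048.
Weighting by the prior gives 1/5 · 0.1697 = 0.033939, 1/5 · 0.16667 = 0.033333, 1/5 · 0 = 0, 1/5 · 0.2 = 0.04, 1/5 · 0.19048 = 0.038095; with total 0.14537.
Hence P(bag D | data) = (0.04) / (0.14537) = 0.27516.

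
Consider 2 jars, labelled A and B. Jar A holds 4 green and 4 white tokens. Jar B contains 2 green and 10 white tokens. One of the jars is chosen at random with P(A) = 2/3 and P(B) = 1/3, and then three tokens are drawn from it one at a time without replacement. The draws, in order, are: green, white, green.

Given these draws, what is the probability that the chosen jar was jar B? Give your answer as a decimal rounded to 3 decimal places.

The likelihood of the observed sequence under each hypothesis: P(data | jar A) = (4/8)(4/7)(3/6) = 0.14286; P(data | jar B) = (2/12)(10/11)(1/10) = 0.015152.
Multiplying each by its prior: 2/3 · 0.14286 = 0.095238, 1/3 · 0.015152 = 0.0050505; with total 0.10029.
By Bayes' rule, P(jar B | data) = (0.0050505) / (0.10029) = 0.05036.

0.050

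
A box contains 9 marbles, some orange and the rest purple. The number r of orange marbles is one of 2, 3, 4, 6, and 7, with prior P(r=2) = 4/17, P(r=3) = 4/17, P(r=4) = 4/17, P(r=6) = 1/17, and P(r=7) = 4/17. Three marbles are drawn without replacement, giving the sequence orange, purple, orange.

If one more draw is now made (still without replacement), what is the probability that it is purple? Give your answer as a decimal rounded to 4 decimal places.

0.4873

Under each hypothesis, the probability of the observed sequence is: P(data | r = 2) = (2/9)(7/8)(1/7) = 0.027778; P(data | r = 3) = (3/9)(6/8)(2/7) = 0.071429; P(data | r = 4) = (4/9)(5/8)(3/7) = 0.11905; P(data | r = 6) = (6/9)(3/8)(5/7) = 0.17857; P(data | r = 7) = (7/9)(2/8)(6/7) = 0.16667.
Multiplying each by its prior: 4/17 · 0.027778 = 0.0065359, 4/17 · 0.071429 = 0.016807, 4/17 · 0.11905 = 0.028011, 1/17 · 0.17857 = 0.010504, 4/17 · 0.16667 = 0.039216; these sum to 0.10107.
The posterior is then P(r = 2 | data) = 0.064665, P(r = 3 | data) = 0.16628, P(r = 4 | data) = 0.27714, P(r = 6 | data) = 0.10393, P(r = 7 | data) = 0.38799.
The predictive probability is P(purple next | data) = (1)(0.064665) + (5/6)(0.16628) + (2/3)(0.27714) + (1/3)(0.10393) + (1/6)(0.38799) = 0.4873.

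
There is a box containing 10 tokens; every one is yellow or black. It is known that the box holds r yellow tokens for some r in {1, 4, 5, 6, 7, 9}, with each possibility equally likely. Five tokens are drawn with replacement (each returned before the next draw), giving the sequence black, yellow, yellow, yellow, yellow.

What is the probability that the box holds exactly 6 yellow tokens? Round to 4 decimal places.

The likelihood of the observed sequence under each hypothesis: P(data | r = 1) = (9/10)(1/10)(1/10)(1/10)(1/10) = 9e-05; P(data | r = 4) = (6/10)(4/10)(4/10)(4/10)(4/10) = 0.01536; P(data | r = 5) = (5/10)(5/10)(5/10)(5/10)(5/10) = 0.03125; P(data | r = 6) = (4/10)(6/10)(6/10)(6/10)(6/10) = 0.05184; P(data | r = 7) = (3/10)(7/10)(7/10)(7/10)(7/10) = 0.07203; P(data | r = 9) = (1/10)(9/10)(9/10)(9/10)(9/10) = 0.06561.
The prior-weighted likelihoods are 1/6 · 9e-05 = 1.5e-05, 1/6 · 0.01536 = 0.00256, 1/6 · 0.03125 = 0.0052083, 1/6 · 0.05184 = 0.00864, 1/6 · 0.07203 = 0.012005, 1/6 · 0.06561 = 0.010935; summing to 0.039363.
So P(r = 6 | data) = (0.00864) / (0.039363) = 0.21949.

0.2195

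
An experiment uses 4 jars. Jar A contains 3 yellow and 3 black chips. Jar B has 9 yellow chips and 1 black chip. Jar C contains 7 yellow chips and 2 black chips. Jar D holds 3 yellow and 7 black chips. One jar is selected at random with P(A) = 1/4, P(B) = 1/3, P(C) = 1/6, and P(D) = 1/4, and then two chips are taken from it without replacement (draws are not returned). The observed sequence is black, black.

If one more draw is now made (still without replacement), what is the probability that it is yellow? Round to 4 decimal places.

Under each hypothesis, the probability of the observed sequence is: P(data | jar A) = (3/6)(2/5) = 1/5; P(data | jar B) = (1/10)(0/9) = 0; P(data | jar C) = (2/9)(1/8) = 1/36; P(data | jar D) = (7/10)(6/9) = 7/15.
The prior-weighted likelihoods are 1/4 · 1/5 = 1/20, 1/3 · 0 = 0, 1/6 · 1/36 = 1/216, 1/4 · 7/15 = 7/60; with total 37/216.
Dividing through by the total gives posterior P(jar A | data) = 54/185, P(jar B | data) = 0, P(jar C | data) = 1/37, P(jar D | data) = 126/185.
The predictive probability is P(yellow next | data) = (3/4)(54/185) + (1)(1/37) + (3/8)(126/185) = 371/740.

0.5014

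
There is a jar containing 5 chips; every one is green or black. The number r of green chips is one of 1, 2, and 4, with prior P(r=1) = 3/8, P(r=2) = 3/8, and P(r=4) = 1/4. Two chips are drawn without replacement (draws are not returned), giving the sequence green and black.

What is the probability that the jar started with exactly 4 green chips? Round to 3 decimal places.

0.211

For each hypothesis, P(data | H) works out to: P(data | r = 1) = (1/5)(4/4) = 1/5; P(data | r = 2) = (2/5)(3/4) = 3/10; P(data | r = 4) = (4/5)(1/4) = 1/5.
The prior-weighted likelihoods are 3/8 · 1/5 = 3/40, 3/8 · 3/10 = 9/80, 1/4 · 1/5 = 1/20; with total 19/80.
By Bayes' rule, P(r = 4 | data) = (1/20) / (19/80) = 4/19.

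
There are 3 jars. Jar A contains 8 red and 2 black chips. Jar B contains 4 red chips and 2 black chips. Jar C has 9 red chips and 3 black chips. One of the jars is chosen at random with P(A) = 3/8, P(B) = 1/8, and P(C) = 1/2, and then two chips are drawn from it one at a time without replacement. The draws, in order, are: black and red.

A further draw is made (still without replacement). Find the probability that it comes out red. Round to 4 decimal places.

0.8165

Under each hypothesis, the probability of the observed sequence is: P(data | jar A) = (2/10)(8/9) = 8/45; P(data | jar B) = (2/6)(4/5) = 4/15; P(data | jar C) = (3/12)(9/11) = 9/44.
Weighting by the prior gives 3/8 · 8/45 = 1/15, 1/8 · 4/15 = 1/30, 1/2 · 9/44 = 9/88; these sum to 89/440.
The posterior is then P(jar A | data) = 88/267, P(jar B | data) = 44/267, P(jar C | data) = 45/89.
So P(red next | data) = Σ P(red next | H) P(H | data) = (7/8)(88/267) + (3/4)(44/267) + (4/5)(45/89) = 218/267.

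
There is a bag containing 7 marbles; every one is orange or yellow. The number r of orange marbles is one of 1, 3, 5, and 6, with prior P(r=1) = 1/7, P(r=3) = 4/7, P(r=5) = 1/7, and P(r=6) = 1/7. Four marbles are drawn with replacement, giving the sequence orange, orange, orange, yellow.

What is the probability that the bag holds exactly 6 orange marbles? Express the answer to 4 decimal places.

0.2389

The likelihood of the observed sequence under each hypothesis: P(data | r = 1) = (1/7)(1/7)(1/7)(6/7) = 0.002499; P(data | r = 3) = (3/7)(3/7)(3/7)(4/7) = 0.044981; P(data | r = 5) = (5/7)(5/7)(5/7)(2/7) = 0.10412; P(data | r = 6) = (6/7)(6/7)(6/7)(1/7) = 0.089963.
Multiplying each by its prior: 1/7 · 0.002499 = 0.00035699, 4/7 · 0.044981 = 0.025704, 1/7 · 0.10412 = 0.014875, 1/7 · 0.089963 = 0.012852; summing to 0.053787.
So P(r = 6 | data) = (0.012852) / (0.053787) = 0.23894.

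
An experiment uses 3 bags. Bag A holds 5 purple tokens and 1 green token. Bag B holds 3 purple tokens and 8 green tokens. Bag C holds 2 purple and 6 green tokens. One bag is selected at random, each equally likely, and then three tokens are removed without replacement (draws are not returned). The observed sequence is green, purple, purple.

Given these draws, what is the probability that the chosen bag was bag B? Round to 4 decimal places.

Under each hypothesis, the probability of the observed sequence is: P(data | bag A) = (1/6)(5/5)(4/4) = 0.16667; P(data | bag B) = (8/11)(3/10)(2/9) = 0.048485; P(data | bag C) = (6/8)(2/7)(1/6) = 0.035714.
The prior-weighted likelihoods are 1/3 · 0.16667 = 0.055556, 1/3 · 0.048485 = 0.016162, 1/3 · 0.035714 = 0.011905; these sum to 0.083622.
By Bayes' rule, P(bag B | data) = (0.016162) / (0.083622) = 0.19327.

0.1933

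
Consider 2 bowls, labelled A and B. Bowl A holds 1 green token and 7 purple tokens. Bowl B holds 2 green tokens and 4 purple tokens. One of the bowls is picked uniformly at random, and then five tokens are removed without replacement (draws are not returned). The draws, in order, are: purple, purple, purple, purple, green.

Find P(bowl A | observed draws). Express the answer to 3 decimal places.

0.652

Under each hypothesis, the probability of the observed sequence is: P(data | bowl A) = (7/8)(6/7)(5/6)(4/5)(1/4) = 1/8; P(data | bowl B) = (4/6)(3/5)(2/4)(1/3)(2/2) = 1/15.
The prior-weighted likelihoods are 1/2 · 1/8 = 1/16, 1/2 · 1/15 = 1/30; with total 23/240.
Hence P(bowl A | data) = (1/16) / (23/240) = 15/23.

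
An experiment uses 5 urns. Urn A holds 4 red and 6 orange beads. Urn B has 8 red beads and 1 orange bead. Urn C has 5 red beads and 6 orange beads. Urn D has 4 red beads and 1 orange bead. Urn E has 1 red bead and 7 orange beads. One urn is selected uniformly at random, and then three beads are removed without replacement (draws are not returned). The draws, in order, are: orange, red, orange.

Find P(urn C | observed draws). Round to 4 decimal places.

0.3419

The likelihood of the observed sequence under each hypothesis: P(data | urn A) = (6/10)(4/9)(5/8) = 1/6; P(data | urn B) = (1/9)(8/8)(0/7) = 0; P(data | urn C) = (6/11)(5/10)(5/9) = 5/33; P(data | urn D) = (1/5)(4/4)(0/3) = 0; P(data | urn E) = (7/8)(1/7)(6/6) = 1/8.
Weighting by the prior gives 1/5 · 1/6 = 1/30, 1/5 · 0 = 0, 1/5 · 5/33 = 1/33, 1/5 · 0 = 0, 1/5 · 1/8 = 1/40; these sum to 39/440.
Therefore the posterior P(urn C | data) = (1/33) / (39/440) = 40/117.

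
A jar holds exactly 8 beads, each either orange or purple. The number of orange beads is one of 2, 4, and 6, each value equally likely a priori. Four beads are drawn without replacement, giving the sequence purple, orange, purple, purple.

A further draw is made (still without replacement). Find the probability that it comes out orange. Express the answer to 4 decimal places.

0.3929

For each hypothesis, P(data | H) works out to: P(data | r = 2) = (6/8)(2/7)(5/6)(4/5) = 1/7; P(data | r = 4) = (4/8)(4/7)(3/6)(2/5) = 2/35; P(data | r = 6) = (2/8)(6/7)(1/6)(0/5) = 0.
Weighting by the prior gives 1/3 · 1/7 = 1/21, 1/3 · 2/35 = 2/105, 1/3 · 0 = 0; with total 1/15.
Dividing through by the total gives posterior P(r = 2 | data) = 5/7, P(r = 4 | data) = 2/7, P(r = 6 | data) = 0.
So P(orange next | data) = Σ P(orange next | H) P(H | data) = (1/4)(5/7) + (3/4)(2/7) = 11/28.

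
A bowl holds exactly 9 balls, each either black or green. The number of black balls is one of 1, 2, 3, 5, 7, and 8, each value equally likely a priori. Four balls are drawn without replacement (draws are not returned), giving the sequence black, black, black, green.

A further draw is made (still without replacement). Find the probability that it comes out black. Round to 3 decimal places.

The likelihood of the observed sequence under each hypothesis: P(data | r = 1) = (1/9)(0/8) = 0; P(data | r = 2) = (2/9)(1/8)(0/7) = 0; P(data | r = 3) = (3/9)(2/8)(1/7)(6/6) = 1/84; P(data | r = 5) = (5/9)(4/8)(3/7)(4/6) = 5/63; P(data | r = 7) = (7/9)(6/8)(5/7)(2/6) = 5/36; P(data | r = 8) = (8/9)(7/8)(6/7)(1/6) = 1/9.
Weighting by the prior gives 1/6 · 0 = 0, 1/6 · 0 = 0, 1/6 · 1/84 = 1/504, 1/6 · 5/63 = 5/378, 1/6 · 5/36 = 5/216, 1/6 · 1/9 = 1/54; these sum to 43/756.
Dividing through by the total gives posterior P(r = 1 | data) = 0, P(r = 2 | data) = 0, P(r = 3 | data) = 3/86, P(r = 5 | data) = 10/43, P(r = 7 | data) = 35/86, P(r = 8 | data) = 14/43.
The predictive probability is P(black next | data) = (0)(3/86) + (2/5)(10/43) + (4/5)(35/86) + (1)(14/43) = 32/43.

0.744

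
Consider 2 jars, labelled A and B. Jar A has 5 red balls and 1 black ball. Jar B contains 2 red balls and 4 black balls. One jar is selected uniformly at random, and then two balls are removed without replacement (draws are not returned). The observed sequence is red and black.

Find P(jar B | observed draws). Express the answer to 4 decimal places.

For each hypothesis, P(data | H) works out to: P(data | jar A) = (5/6)(1/5) = 1/6; P(data | jar B) = (2/6)(4/5) = 4/15.
Multiplying each by its prior: 1/2 · 1/6 = 1/12, 1/2 · 4/15 = 2/15; these sum to 13/60.
Hence P(jar B | data) = (2/15) / (13/60) = 8/13.

0.6154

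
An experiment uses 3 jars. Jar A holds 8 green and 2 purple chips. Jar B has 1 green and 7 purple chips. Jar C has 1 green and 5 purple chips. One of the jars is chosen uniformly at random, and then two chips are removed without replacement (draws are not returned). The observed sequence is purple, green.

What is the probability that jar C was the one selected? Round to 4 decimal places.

The likelihood of the observed sequence under each hypothesis: P(data | jar A) = (2/10)(8/9) = 0.17778; P(data | jar B) = (7/8)(1/7) = 0.125; P(data | jar C) = (5/6)(1/5) = 0.16667.
The prior-weighted likelihoods are 1/3 · 0.17778 = 0.059259, 1/3 · 0.125 = 0.041667, 1/3 · 0.16667 = 0.055556; these sum to 0.15648.
By Bayes' rule, P(jar C | data) = (0.055556) / (0.15648) = 0.35503.

0.3550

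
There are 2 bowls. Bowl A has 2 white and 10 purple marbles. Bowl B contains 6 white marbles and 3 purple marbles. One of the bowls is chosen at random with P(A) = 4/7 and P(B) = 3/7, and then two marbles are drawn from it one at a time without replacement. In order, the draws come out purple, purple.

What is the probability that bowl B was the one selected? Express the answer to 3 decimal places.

0.084

Under each hypothesis, the probability of the observed sequence is: P(data | bowl A) = (10/12)(9/11) = 15/22; P(data | bowl B) = (3/9)(2/8) = 1/12.
Multiplying each by its prior: 4/7 · 15/22 = 30/77, 3/7 · 1/12 = 1/28; these sum to 131/308.
So P(bowl B | data) = (1/28) / (131/308) = 11/131.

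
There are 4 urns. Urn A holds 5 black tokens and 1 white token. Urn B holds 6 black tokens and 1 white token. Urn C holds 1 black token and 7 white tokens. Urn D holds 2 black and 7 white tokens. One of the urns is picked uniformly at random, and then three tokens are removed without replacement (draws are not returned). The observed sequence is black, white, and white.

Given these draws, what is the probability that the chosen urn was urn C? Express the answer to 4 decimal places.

The likelihood of the observed sequence under each hypothesis: P(data | urn A) = (5/6)(1/5)(0/4) = 0; P(data | urn B) = (6/7)(1/6)(0/5) = 0; P(data | urn C) = (1/8)(7/7)(6/6) = 1/8; P(data | urn D) = (2/9)(7/8)(6/7) = 1/6.
Multiplying each by its prior: 1/4 · 0 = 0, 1/4 · 0 = 0, 1/4 · 1/8 = 1/32, 1/4 · 1/6 = 1/24; with total 7/96.
So P(urn C | data) = (1/32) / (7/96) = 3/7.

0.4286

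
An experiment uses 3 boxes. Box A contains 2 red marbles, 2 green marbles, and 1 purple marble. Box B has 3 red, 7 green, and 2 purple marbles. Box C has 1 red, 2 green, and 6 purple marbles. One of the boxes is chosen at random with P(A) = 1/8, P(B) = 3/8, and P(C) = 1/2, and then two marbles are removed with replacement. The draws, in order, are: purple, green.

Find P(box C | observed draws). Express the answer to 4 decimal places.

For each hypothesis, P(data | H) works out to: P(data | box A) = (1/5)(2/5) = 0.08; P(data | box B) = (2/12)(7/12) = 0.097222; P(data | box C) = (6/9)(2/9) = 0.14815.
Weighting by the prior gives 1/8 · 0.08 = 0.01, 3/8 · 0.097222 = 0.036458, 1/2 · 0.14815 = 0.074074; with total 0.12053.
Therefore the posterior P(box C | data) = (0.074074) / (0.12053) = 0.61456.

0.6146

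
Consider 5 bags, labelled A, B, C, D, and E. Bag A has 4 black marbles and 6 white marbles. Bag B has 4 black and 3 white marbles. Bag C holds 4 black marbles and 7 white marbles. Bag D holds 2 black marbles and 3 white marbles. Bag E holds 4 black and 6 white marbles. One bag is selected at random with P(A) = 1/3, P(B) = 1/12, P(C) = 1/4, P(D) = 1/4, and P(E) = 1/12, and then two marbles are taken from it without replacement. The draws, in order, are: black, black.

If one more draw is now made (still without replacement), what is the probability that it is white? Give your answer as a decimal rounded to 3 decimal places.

Under each hypothesis, the probability of the observed sequence is: P(data | bag A) = (4/10)(3/9) = 0.13333; P(data | bag B) = (4/7)(3/6) = 0.28571; P(data | bag C) = (4/11)(3/10) = 0.10909; P(data | bag D) = (2/5)(1/4) = 0.1; P(data | bag E) = (4/10)(3/9) = 0.13333.
The prior-weighted likelihoods are 1/3 · 0.13333 = 0.044444, 1/12 · 0.28571 = 0.02381, 1/4 · 0.10909 = 0.027273, 1/4 · 0.1 = 0.025, 1/12 · 0.13333 = 0.011111; these sum to 0.13164.
Normalising, the posterior is P(bag A | data) = 0.33763, P(bag B | data) = 0.18087, P(bag C | data) = 0.20718, P(bag D | data) = 0.18992, P(bag E | data) = 0.084407.
So P(white next | data) = Σ P(white next | H) P(H | data) = (3/4)(0.33763) + (3/5)(0.18087) + (7/9)(0.20718) + (1)(0.18992) + (3/4)(0.084407) = 0.7761.

0.776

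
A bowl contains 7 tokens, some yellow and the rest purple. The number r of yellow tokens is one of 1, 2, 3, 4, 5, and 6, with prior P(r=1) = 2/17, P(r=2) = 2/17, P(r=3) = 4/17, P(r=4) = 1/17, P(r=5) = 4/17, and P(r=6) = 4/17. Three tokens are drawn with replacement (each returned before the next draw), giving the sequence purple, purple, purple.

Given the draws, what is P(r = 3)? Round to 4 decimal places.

0.2557

Under each hypothesis, the probability of the observed sequence is: P(data | r = 1) = (6/7)(6/7)(6/7) = 0.62974; P(data | r = 2) = (5/7)(5/7)(5/7) = 0.36443; P(data | r = 3) = (4/7)(4/7)(4/7) = 0.18659; P(data | r = 4) = (3/7)(3/7)(3/7) = 0.078717; P(data | r = 5) = (2/7)(2/7)(2/7) = 0.023324; P(data | r = 6) = (1/7)(1/7)(1/7) = 0.0029155.
Multiplying each by its prior: 2/17 · 0.62974 = 0.074087, 2/17 · 0.36443 = 0.042874, 4/17 · 0.18659 = 0.043903, 1/17 · 0.078717 = 0.0046304, 4/17 · 0.023324 = 0.0054879, 4/17 · 0.0029155 = 0.00068599; with total 0.17167.
Therefore the posterior P(r = 3 | data) = (0.043903) / (0.17167) = 0.25574.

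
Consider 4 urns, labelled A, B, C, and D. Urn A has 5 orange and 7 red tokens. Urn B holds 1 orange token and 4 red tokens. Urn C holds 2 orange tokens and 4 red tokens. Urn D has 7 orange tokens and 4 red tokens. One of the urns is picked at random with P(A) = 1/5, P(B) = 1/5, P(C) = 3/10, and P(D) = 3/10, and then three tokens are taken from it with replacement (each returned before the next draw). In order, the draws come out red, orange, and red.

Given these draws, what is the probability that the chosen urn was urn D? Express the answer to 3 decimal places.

0.204

For each hypothesis, P(data | H) works out to: P(data | urn A) = (7/12)(5/12)(7/12) = 0.14178; P(data | urn B) = (4/5)(1/5)(4/5) = 0.128; P(data | urn C) = (4/6)(2/6)(4/6) = 0.14815; P(data | urn D) = (4/11)(7/11)(4/11) = 0.084147.
Weighting by the prior gives 1/5 · 0.14178 = 0.028356, 1/5 · 0.128 = 0.0256, 3/10 · 0.14815 = 0.044444, 3/10 · 0.084147 = 0.025244; these sum to 0.12365.
Therefore the posterior P(urn D | data) = (0.025244) / (0.12365) = 0.20417.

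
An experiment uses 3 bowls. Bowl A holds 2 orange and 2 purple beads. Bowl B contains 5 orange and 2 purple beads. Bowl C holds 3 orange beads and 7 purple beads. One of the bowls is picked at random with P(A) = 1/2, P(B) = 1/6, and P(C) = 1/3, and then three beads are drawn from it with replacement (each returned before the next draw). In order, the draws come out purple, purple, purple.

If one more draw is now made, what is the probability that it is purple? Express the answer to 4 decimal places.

0.6219

The likelihood of the observed sequence under each hypothesis: P(data | bowl A) = (2/4)(2/4)(2/4) = 0.125; P(data | bowl B) = (2/7)(2/7)(2/7) = 0.023324; P(data | bowl C) = (7/10)(7/10)(7/10) = 0.343.
The prior-weighted likelihoods are 1/2 · 0.125 = 0.0625, 1/6 · 0.023324 = 0.0038873, 1/3 · 0.343 = 0.11433; with total 0.18072.
Dividing through by the total gives posterior P(bowl A | data) = 0.34584, P(bowl B | data) = 0.02151, P(bowl C | data) = 0.63265.
Averaging over the posterior, P(purple next | data) = (1/2)(0.34584) + (2/7)(0.02151) + (7/10)(0.63265) = 0.62192.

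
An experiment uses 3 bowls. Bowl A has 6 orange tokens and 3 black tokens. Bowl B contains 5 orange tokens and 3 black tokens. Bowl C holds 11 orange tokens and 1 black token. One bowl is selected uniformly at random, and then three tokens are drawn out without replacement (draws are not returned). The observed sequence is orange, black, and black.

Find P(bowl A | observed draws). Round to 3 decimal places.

0.444

For each hypothesis, P(data | H) works out to: P(data | bowl A) = (6/9)(3/8)(2/7) = 1/14; P(data | bowl B) = (5/8)(3/7)(2/6) = 5/56; P(data | bowl C) = (11/12)(1/11)(0/10) = 0.
The prior-weighted likelihoods are 1/3 · 1/14 = 1/42, 1/3 · 5/56 = 5/168, 1/3 · 0 = 0; these sum to 3/56.
So P(bowl A | data) = (1/42) / (3/56) = 4/9.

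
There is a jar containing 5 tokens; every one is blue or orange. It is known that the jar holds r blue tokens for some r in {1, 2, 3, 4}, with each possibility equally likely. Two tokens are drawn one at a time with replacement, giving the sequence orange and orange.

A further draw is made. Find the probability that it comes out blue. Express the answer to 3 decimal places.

For each hypothesis, P(data | H) works out to: P(data | r = 1) = (4/5)(4/5) = 16/25; P(data | r = 2) = (3/5)(3/5) = 9/25; P(data | r = 3) = (2/5)(2/5) = 4/25; P(data | r = 4) = (1/5)(1/5) = 1/25.
Weighting by the prior gives 1/4 · 16/25 = 4/25, 1/4 · 9/25 = 9/100, 1/4 · 4/25 = 1/25, 1/4 · 1/25 = 1/100; summing to 3/10.
Normalising, the posterior is P(r = 1 | data) = 8/15, P(r = 2 | data) = 3/10, P(r = 3 | data) = 2/15, P(r = 4 | data) = 1/30.
The predictive probability is P(blue next | data) = (1/5)(8/15) + (2/5)(3/10) + (3/5)(2/15) + (4/5)(1/30) = 1/3.

0.333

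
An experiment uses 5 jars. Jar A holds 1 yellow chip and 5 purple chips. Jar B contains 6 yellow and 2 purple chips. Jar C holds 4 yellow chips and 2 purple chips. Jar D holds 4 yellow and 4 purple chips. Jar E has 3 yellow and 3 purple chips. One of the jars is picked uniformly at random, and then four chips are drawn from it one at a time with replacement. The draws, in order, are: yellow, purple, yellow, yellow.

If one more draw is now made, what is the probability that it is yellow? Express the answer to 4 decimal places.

0.6247

For each hypothesis, P(data | H) works out to: P(data | jar A) = (1/6)(5/6)(1/6)(1/6) = 0.003858; P(data | jar B) = (6/8)(2/8)(6/8)(6/8) = 0.10547; P(data | jar C) = (4/6)(2/6)(4/6)(4/6) = 0.098765; P(data | jar D) = (4/8)(4/8)(4/8)(4/8) = 0.0625; P(data | jar E) = (3/6)(3/6)(3/6)(3/6) = 0.0625.
The prior-weighted likelihoods are 1/5 · 0.003858 = 0.0007716, 1/5 · 0.10547 = 0.021094, 1/5 · 0.098765 = 0.019753, 1/5 · 0.0625 = 0.0125, 1/5 · 0.0625 = 0.0125; these sum to 0.066618.
Normalising, the posterior is P(jar A | data) = 0.011582, P(jar B | data) = 0.31664, P(jar C | data) = 0.29651, P(jar D | data) = 0.18764, P(jar E | data) = 0.18764.
So P(yellow next | data) = Σ P(yellow next | H) P(H | data) = (1/6)(0.011582) + (3/4)(0.31664) + (2/3)(0.29651) + (1/2)(0.18764) + (1/2)(0.18764) = 0.62472.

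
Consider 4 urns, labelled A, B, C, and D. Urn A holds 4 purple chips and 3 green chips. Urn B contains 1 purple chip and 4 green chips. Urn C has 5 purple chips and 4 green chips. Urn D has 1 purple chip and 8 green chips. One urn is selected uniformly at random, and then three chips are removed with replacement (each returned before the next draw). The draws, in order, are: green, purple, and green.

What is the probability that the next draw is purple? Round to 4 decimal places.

0.3631

The likelihood of the observed sequence under each hypothesis: P(data | urn A) = (3/7)(4/7)(3/7) = 0.10496; P(data | urn B) = (4/5)(1/5)(4/5) = 0.128; P(data | urn C) = (4/9)(5/9)(4/9) = 0.10974; P(data | urn D) = (8/9)(1/9)(8/9) = 0.087791.
The prior-weighted likelihoods are 1/4 · 0.10496 = 0.026239, 1/4 · 0.128 = 0.032, 1/4 · 0.10974 = 0.027435, 1/4 · 0.087791 = 0.021948; these sum to 0.10762.
Normalising, the posterior is P(urn A | data) = 0.24381, P(urn B | data) = 0.29734, P(urn C | data) = 0.25492, P(urn D | data) = 0.20394.
Averaging over the posterior, P(purple next | data) = (4/7)(0.24381) + (1/5)(0.29734) + (5/9)(0.25492) + (1/9)(0.20394) = 0.36307.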